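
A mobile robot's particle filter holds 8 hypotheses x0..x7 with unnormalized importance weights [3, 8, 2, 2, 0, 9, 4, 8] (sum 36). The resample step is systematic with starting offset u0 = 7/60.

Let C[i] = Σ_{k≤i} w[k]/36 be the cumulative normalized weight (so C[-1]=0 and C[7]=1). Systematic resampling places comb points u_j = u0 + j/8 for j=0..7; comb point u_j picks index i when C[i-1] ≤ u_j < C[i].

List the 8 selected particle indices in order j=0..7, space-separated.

1 1 3 5 5 6 7 7

C = [1/12, 11/36, 13/36, 5/12, 5/12, 2/3, 7/9, 1]
j=0: u_0=7/60 ∈ [1/12, 11/36) → index 1
j=1: u_1=29/120 ∈ [1/12, 11/36) → index 1
j=2: u_2=11/30 ∈ [13/36, 5/12) → index 3
j=3: u_3=59/120 ∈ [5/12, 2/3) → index 5
j=4: u_4=37/60 ∈ [5/12, 2/3) → index 5
j=5: u_5=89/120 ∈ [2/3, 7/9) → index 6
j=6: u_6=13/15 ∈ [7/9, 1) → index 7
j=7: u_7=119/120 ∈ [7/9, 1) → index 7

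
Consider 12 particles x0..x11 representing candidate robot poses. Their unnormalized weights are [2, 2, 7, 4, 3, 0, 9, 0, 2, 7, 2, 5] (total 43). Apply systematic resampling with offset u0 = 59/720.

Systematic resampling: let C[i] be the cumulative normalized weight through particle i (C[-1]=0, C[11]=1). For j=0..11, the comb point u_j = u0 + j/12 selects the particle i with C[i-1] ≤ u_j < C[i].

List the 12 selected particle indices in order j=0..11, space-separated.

1 2 2 3 4 6 6 8 9 9 11 11

C = [2/43, 4/43, 11/43, 15/43, 18/43, 18/43, 27/43, 27/43, 29/43, 36/43, 38/43, 1]
j=0: u_0=59/720 ∈ [2/43, 4/43) → index 1
j=1: u_1=119/720 ∈ [4/43, 11/43) → index 2
j=2: u_2=179/720 ∈ [4/43, 11/43) → index 2
j=3: u_3=239/720 ∈ [11/43, 15/43) → index 3
j=4: u_4=299/720 ∈ [15/43, 18/43) → index 4
j=5: u_5=359/720 ∈ [18/43, 27/43) → index 6
j=6: u_6=419/720 ∈ [18/43, 27/43) → index 6
j=7: u_7=479/720 ∈ [27/43, 29/43) → index 8
j=8: u_8=539/720 ∈ [29/43, 36/43) → index 9
j=9: u_9=599/720 ∈ [29/43, 36/43) → index 9
j=10: u_10=659/720 ∈ [38/43, 1) → index 11
j=11: u_11=719/720 ∈ [38/43, 1) → index 11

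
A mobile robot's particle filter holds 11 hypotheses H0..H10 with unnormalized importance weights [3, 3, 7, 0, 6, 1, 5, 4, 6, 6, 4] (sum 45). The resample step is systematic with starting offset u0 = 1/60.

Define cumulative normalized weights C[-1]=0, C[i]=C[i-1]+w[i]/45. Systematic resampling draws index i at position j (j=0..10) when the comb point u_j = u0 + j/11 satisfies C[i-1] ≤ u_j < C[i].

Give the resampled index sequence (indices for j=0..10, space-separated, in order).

C = [1/15, 2/15, 13/45, 13/45, 19/45, 4/9, 5/9, 29/45, 7/9, 41/45, 1]
j=0: u_0=1/60 ∈ [0, 1/15) → index 0
j=1: u_1=71/660 ∈ [1/15, 2/15) → index 1
j=2: u_2=131/660 ∈ [2/15, 13/45) → index 2
j=3: u_3=191/660 ∈ [13/45, 19/45) → index 4
j=4: u_4=251/660 ∈ [13/45, 19/45) → index 4
j=5: u_5=311/660 ∈ [4/9, 5/9) → index 6
j=6: u_6=371/660 ∈ [5/9, 29/45) → index 7
j=7: u_7=431/660 ∈ [29/45, 7/9) → index 8
j=8: u_8=491/660 ∈ [29/45, 7/9) → index 8
j=9: u_9=551/660 ∈ [7/9, 41/45) → index 9
j=10: u_10=611/660 ∈ [41/45, 1) → index 10

0 1 2 4 4 6 7 8 8 9 10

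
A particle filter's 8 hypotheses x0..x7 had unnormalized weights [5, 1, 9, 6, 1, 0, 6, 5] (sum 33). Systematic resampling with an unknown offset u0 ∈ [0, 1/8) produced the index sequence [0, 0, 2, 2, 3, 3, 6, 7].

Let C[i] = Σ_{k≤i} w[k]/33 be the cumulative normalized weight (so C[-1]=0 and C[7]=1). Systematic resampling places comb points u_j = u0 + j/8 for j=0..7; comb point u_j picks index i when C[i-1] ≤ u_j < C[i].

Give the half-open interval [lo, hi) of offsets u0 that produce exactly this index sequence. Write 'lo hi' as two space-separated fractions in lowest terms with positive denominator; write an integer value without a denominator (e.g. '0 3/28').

0 1/88

C = [5/33, 2/11, 5/11, 7/11, 2/3, 2/3, 28/33, 1]
j=0 picked index 0: u0 ∈ [0, 5/33)
j=1 picked index 0: u0 ∈ [-1/8, 7/264)
j=2 picked index 2: u0 ∈ [-3/44, 9/44)
j=3 picked index 2: u0 ∈ [-17/88, 7/88)
j=4 picked index 3: u0 ∈ [-1/22, 3/22)
j=5 picked index 3: u0 ∈ [-15/88, 1/88)
j=6 picked index 6: u0 ∈ [-1/12, 13/132)
j=7 picked index 7: u0 ∈ [-7/264, 1/8)
intersection: [0, 1/88)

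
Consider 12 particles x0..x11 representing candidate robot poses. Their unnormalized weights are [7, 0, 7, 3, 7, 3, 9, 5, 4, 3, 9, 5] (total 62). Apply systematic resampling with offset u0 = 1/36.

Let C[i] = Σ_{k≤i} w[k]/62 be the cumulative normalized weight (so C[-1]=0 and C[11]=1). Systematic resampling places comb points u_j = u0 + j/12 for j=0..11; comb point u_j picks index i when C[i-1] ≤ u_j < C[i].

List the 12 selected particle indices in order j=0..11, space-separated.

C = [7/62, 7/62, 7/31, 17/62, 12/31, 27/62, 18/31, 41/62, 45/62, 24/31, 57/62, 1]
j=0: u_0=1/36 ∈ [0, 7/62) → index 0
j=1: u_1=1/9 ∈ [0, 7/62) → index 0
j=2: u_2=7/36 ∈ [7/62, 7/31) → index 2
j=3: u_3=5/18 ∈ [17/62, 12/31) → index 4
j=4: u_4=13/36 ∈ [17/62, 12/31) → index 4
j=5: u_5=4/9 ∈ [27/62, 18/31) → index 6
j=6: u_6=19/36 ∈ [27/62, 18/31) → index 6
j=7: u_7=11/18 ∈ [18/31, 41/62) → index 7
j=8: u_8=25/36 ∈ [41/62, 45/62) → index 8
j=9: u_9=7/9 ∈ [24/31, 57/62) → index 10
j=10: u_10=31/36 ∈ [24/31, 57/62) → index 10
j=11: u_11=17/18 ∈ [57/62, 1) → index 11

0 0 2 4 4 6 6 7 8 10 10 11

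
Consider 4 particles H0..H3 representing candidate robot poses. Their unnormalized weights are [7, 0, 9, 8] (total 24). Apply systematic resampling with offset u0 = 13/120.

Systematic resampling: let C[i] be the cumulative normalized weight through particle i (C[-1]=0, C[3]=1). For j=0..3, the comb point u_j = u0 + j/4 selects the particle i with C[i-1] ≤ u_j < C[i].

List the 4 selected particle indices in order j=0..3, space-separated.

C = [7/24, 7/24, 2/3, 1]
j=0: u_0=13/120 ∈ [0, 7/24) → index 0
j=1: u_1=43/120 ∈ [7/24, 2/3) → index 2
j=2: u_2=73/120 ∈ [7/24, 2/3) → index 2
j=3: u_3=103/120 ∈ [2/3, 1) → index 3

0 2 2 3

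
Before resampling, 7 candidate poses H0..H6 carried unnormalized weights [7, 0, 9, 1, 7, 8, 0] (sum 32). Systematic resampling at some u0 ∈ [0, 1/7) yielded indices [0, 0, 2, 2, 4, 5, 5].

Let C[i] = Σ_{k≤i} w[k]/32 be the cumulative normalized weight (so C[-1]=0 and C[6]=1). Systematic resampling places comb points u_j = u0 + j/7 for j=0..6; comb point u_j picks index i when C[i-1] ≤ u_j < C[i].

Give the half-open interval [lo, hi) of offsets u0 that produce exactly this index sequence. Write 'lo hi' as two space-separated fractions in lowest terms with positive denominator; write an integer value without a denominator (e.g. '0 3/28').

1/28 1/14

C = [7/32, 7/32, 1/2, 17/32, 3/4, 1, 1]
j=0 picked index 0: u0 ∈ [0, 7/32)
j=1 picked index 0: u0 ∈ [-1/7, 17/224)
j=2 picked index 2: u0 ∈ [-15/224, 3/14)
j=3 picked index 2: u0 ∈ [-47/224, 1/14)
j=4 picked index 4: u0 ∈ [-9/224, 5/28)
j=5 picked index 5: u0 ∈ [1/28, 2/7)
j=6 picked index 5: u0 ∈ [-3/28, 1/7)
intersection: [1/28, 1/14)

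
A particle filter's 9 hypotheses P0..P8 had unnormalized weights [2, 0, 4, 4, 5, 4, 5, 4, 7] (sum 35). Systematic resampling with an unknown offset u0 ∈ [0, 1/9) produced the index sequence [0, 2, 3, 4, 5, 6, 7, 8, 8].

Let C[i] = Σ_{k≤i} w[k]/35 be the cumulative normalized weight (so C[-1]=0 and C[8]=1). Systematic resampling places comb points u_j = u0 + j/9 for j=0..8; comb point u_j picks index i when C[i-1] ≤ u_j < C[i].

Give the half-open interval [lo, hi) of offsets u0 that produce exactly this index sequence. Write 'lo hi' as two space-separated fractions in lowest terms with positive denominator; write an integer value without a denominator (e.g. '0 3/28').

1/45 2/35

C = [2/35, 2/35, 6/35, 2/7, 3/7, 19/35, 24/35, 4/5, 1]
j=0 picked index 0: u0 ∈ [0, 2/35)
j=1 picked index 2: u0 ∈ [-17/315, 19/315)
j=2 picked index 3: u0 ∈ [-16/315, 4/63)
j=3 picked index 4: u0 ∈ [-1/21, 2/21)
j=4 picked index 5: u0 ∈ [-1/63, 31/315)
j=5 picked index 6: u0 ∈ [-4/315, 41/315)
j=6 picked index 7: u0 ∈ [2/105, 2/15)
j=7 picked index 8: u0 ∈ [1/45, 2/9)
j=8 picked index 8: u0 ∈ [-4/45, 1/9)
intersection: [1/45, 2/35)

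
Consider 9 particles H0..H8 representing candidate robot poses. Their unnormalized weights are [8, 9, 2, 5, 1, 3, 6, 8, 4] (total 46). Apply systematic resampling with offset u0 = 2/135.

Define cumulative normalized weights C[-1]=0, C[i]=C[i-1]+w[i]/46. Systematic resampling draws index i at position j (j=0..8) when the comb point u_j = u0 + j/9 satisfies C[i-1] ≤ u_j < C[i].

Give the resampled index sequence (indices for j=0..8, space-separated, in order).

0 0 1 1 3 5 6 7 7

C = [4/23, 17/46, 19/46, 12/23, 25/46, 14/23, 17/23, 21/23, 1]
j=0: u_0=2/135 ∈ [0, 4/23) → index 0
j=1: u_1=17/135 ∈ [0, 4/23) → index 0
j=2: u_2=32/135 ∈ [4/23, 17/46) → index 1
j=3: u_3=47/135 ∈ [4/23, 17/46) → index 1
j=4: u_4=62/135 ∈ [19/46, 12/23) → index 3
j=5: u_5=77/135 ∈ [25/46, 14/23) → index 5
j=6: u_6=92/135 ∈ [14/23, 17/23) → index 6
j=7: u_7=107/135 ∈ [17/23, 21/23) → index 7
j=8: u_8=122/135 ∈ [17/23, 21/23) → index 7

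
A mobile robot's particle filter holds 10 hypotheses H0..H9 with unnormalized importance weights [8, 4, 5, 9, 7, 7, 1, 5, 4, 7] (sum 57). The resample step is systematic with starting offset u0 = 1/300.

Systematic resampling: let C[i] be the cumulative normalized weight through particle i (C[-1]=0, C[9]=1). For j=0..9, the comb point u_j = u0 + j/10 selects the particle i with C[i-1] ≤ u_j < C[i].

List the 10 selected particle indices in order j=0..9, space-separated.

C = [8/57, 4/19, 17/57, 26/57, 11/19, 40/57, 41/57, 46/57, 50/57, 1]
j=0: u_0=1/300 ∈ [0, 8/57) → index 0
j=1: u_1=31/300 ∈ [0, 8/57) → index 0
j=2: u_2=61/300 ∈ [8/57, 4/19) → index 1
j=3: u_3=91/300 ∈ [17/57, 26/57) → index 3
j=4: u_4=121/300 ∈ [17/57, 26/57) → index 3
j=5: u_5=151/300 ∈ [26/57, 11/19) → index 4
j=6: u_6=181/300 ∈ [11/19, 40/57) → index 5
j=7: u_7=211/300 ∈ [40/57, 41/57) → index 6
j=8: u_8=241/300 ∈ [41/57, 46/57) → index 7
j=9: u_9=271/300 ∈ [50/57, 1) → index 9

0 0 1 3 3 4 5 6 7 9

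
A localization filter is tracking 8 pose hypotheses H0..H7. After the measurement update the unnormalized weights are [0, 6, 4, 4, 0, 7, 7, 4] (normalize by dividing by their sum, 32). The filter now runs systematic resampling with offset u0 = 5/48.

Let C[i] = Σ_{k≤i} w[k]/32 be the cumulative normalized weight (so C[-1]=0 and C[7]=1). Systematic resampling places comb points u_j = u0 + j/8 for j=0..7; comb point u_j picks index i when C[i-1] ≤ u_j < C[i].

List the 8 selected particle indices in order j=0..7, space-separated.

1 2 3 5 5 6 6 7

C = [0, 3/16, 5/16, 7/16, 7/16, 21/32, 7/8, 1]
j=0: u_0=5/48 ∈ [0, 3/16) → index 1
j=1: u_1=11/48 ∈ [3/16, 5/16) → index 2
j=2: u_2=17/48 ∈ [5/16, 7/16) → index 3
j=3: u_3=23/48 ∈ [7/16, 21/32) → index 5
j=4: u_4=29/48 ∈ [7/16, 21/32) → index 5
j=5: u_5=35/48 ∈ [21/32, 7/8) → index 6
j=6: u_6=41/48 ∈ [21/32, 7/8) → index 6
j=7: u_7=47/48 ∈ [7/8, 1) → index 7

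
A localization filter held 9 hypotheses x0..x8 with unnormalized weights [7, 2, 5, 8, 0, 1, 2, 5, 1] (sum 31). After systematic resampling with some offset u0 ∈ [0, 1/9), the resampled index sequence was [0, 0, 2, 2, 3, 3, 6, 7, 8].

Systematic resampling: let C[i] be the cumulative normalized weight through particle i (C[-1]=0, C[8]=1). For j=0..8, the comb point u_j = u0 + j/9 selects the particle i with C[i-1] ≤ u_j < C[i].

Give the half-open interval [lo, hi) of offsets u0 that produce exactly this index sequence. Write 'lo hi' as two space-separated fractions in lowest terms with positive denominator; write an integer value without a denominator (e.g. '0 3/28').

22/279 1/9

C = [7/31, 9/31, 14/31, 22/31, 22/31, 23/31, 25/31, 30/31, 1]
j=0 picked index 0: u0 ∈ [0, 7/31)
j=1 picked index 0: u0 ∈ [-1/9, 32/279)
j=2 picked index 2: u0 ∈ [19/279, 64/279)
j=3 picked index 2: u0 ∈ [-4/93, 11/93)
j=4 picked index 3: u0 ∈ [2/279, 74/279)
j=5 picked index 3: u0 ∈ [-29/279, 43/279)
j=6 picked index 6: u0 ∈ [7/93, 13/93)
j=7 picked index 7: u0 ∈ [8/279, 53/279)
j=8 picked index 8: u0 ∈ [22/279, 1/9)
intersection: [22/279, 1/9)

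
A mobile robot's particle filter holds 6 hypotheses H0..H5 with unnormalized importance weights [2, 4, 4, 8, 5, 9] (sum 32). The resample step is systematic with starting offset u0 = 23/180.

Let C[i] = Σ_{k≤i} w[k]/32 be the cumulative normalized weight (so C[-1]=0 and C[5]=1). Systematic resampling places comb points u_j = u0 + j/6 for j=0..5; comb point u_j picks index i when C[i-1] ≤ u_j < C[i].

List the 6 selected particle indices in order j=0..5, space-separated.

1 2 3 4 5 5

C = [1/16, 3/16, 5/16, 9/16, 23/32, 1]
j=0: u_0=23/180 ∈ [1/16, 3/16) → index 1
j=1: u_1=53/180 ∈ [3/16, 5/16) → index 2
j=2: u_2=83/180 ∈ [5/16, 9/16) → index 3
j=3: u_3=113/180 ∈ [9/16, 23/32) → index 4
j=4: u_4=143/180 ∈ [23/32, 1) → index 5
j=5: u_5=173/180 ∈ [23/32, 1) → index 5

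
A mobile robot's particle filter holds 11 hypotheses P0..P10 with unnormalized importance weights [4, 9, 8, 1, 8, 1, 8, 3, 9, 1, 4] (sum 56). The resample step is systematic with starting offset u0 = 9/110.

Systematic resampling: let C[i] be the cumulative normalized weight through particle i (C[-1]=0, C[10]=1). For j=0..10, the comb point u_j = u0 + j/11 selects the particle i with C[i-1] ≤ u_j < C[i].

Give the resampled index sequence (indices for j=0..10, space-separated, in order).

C = [1/14, 13/56, 3/8, 11/28, 15/28, 31/56, 39/56, 3/4, 51/56, 13/14, 1]
j=0: u_0=9/110 ∈ [1/14, 13/56) → index 1
j=1: u_1=19/110 ∈ [1/14, 13/56) → index 1
j=2: u_2=29/110 ∈ [13/56, 3/8) → index 2
j=3: u_3=39/110 ∈ [13/56, 3/8) → index 2
j=4: u_4=49/110 ∈ [11/28, 15/28) → index 4
j=5: u_5=59/110 ∈ [15/28, 31/56) → index 5
j=6: u_6=69/110 ∈ [31/56, 39/56) → index 6
j=7: u_7=79/110 ∈ [39/56, 3/4) → index 7
j=8: u_8=89/110 ∈ [3/4, 51/56) → index 8
j=9: u_9=9/10 ∈ [3/4, 51/56) → index 8
j=10: u_10=109/110 ∈ [13/14, 1) → index 10

1 1 2 2 4 5 6 7 8 8 10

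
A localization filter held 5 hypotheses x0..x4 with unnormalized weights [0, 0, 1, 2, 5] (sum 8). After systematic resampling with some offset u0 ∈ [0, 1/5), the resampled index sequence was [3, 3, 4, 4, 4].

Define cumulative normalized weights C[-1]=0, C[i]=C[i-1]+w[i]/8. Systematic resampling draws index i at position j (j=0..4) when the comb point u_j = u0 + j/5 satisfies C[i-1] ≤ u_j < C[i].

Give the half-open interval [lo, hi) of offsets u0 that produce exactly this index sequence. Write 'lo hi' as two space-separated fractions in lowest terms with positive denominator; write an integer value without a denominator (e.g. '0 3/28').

1/8 7/40

C = [0, 0, 1/8, 3/8, 1]
j=0 picked index 3: u0 ∈ [1/8, 3/8)
j=1 picked index 3: u0 ∈ [-3/40, 7/40)
j=2 picked index 4: u0 ∈ [-1/40, 3/5)
j=3 picked index 4: u0 ∈ [-9/40, 2/5)
j=4 picked index 4: u0 ∈ [-17/40, 1/5)
intersection: [1/8, 7/40)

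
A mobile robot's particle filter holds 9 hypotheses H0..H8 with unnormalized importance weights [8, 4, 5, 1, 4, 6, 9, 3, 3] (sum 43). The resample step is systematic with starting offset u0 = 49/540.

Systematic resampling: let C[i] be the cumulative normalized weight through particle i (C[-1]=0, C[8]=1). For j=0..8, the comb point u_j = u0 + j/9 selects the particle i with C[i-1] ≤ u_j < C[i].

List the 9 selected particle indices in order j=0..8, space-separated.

0 1 2 4 5 5 6 7 8

C = [8/43, 12/43, 17/43, 18/43, 22/43, 28/43, 37/43, 40/43, 1]
j=0: u_0=49/540 ∈ [0, 8/43) → index 0
j=1: u_1=109/540 ∈ [8/43, 12/43) → index 1
j=2: u_2=169/540 ∈ [12/43, 17/43) → index 2
j=3: u_3=229/540 ∈ [18/43, 22/43) → index 4
j=4: u_4=289/540 ∈ [22/43, 28/43) → index 5
j=5: u_5=349/540 ∈ [22/43, 28/43) → index 5
j=6: u_6=409/540 ∈ [28/43, 37/43) → index 6
j=7: u_7=469/540 ∈ [37/43, 40/43) → index 7
j=8: u_8=529/540 ∈ [40/43, 1) → index 8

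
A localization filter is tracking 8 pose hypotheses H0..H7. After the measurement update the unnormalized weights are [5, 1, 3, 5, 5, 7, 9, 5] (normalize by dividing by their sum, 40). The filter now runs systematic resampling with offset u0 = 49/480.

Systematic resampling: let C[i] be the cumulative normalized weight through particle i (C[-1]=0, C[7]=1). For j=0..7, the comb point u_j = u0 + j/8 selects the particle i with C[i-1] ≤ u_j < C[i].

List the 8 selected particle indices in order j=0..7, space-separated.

C = [1/8, 3/20, 9/40, 7/20, 19/40, 13/20, 7/8, 1]
j=0: u_0=49/480 ∈ [0, 1/8) → index 0
j=1: u_1=109/480 ∈ [9/40, 7/20) → index 3
j=2: u_2=169/480 ∈ [7/20, 19/40) → index 4
j=3: u_3=229/480 ∈ [19/40, 13/20) → index 5
j=4: u_4=289/480 ∈ [19/40, 13/20) → index 5
j=5: u_5=349/480 ∈ [13/20, 7/8) → index 6
j=6: u_6=409/480 ∈ [13/20, 7/8) → index 6
j=7: u_7=469/480 ∈ [7/8, 1) → index 7

0 3 4 5 5 6 6 7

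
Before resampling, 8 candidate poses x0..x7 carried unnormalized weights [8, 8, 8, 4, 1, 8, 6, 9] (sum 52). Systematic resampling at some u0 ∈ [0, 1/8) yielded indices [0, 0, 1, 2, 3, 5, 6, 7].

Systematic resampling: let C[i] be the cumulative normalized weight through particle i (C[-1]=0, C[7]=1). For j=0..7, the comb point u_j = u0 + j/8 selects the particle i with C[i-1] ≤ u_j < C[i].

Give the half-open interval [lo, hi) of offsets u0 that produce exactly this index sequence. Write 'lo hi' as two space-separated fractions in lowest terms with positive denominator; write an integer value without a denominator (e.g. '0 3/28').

C = [2/13, 4/13, 6/13, 7/13, 29/52, 37/52, 43/52, 1]
j=0 picked index 0: u0 ∈ [0, 2/13)
j=1 picked index 0: u0 ∈ [-1/8, 3/104)
j=2 picked index 1: u0 ∈ [-5/52, 3/52)
j=3 picked index 2: u0 ∈ [-7/104, 9/104)
j=4 picked index 3: u0 ∈ [-1/26, 1/26)
j=5 picked index 5: u0 ∈ [-7/104, 9/104)
j=6 picked index 6: u0 ∈ [-1/26, 1/13)
j=7 picked index 7: u0 ∈ [-5/104, 1/8)
intersection: [0, 3/104)

0 3/104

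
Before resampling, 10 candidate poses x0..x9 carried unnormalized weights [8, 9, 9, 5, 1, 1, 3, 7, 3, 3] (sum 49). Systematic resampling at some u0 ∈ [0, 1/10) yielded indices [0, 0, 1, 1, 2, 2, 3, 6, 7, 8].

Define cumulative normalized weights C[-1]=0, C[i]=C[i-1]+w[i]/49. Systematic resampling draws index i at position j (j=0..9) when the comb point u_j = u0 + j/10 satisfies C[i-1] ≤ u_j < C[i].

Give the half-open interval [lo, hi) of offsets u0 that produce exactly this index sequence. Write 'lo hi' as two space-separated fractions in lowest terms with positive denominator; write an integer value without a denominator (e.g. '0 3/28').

C = [8/49, 17/49, 26/49, 31/49, 32/49, 33/49, 36/49, 43/49, 46/49, 1]
j=0 picked index 0: u0 ∈ [0, 8/49)
j=1 picked index 0: u0 ∈ [-1/10, 31/490)
j=2 picked index 1: u0 ∈ [-9/245, 36/245)
j=3 picked index 1: u0 ∈ [-67/490, 23/490)
j=4 picked index 2: u0 ∈ [-13/245, 32/245)
j=5 picked index 2: u0 ∈ [-15/98, 3/98)
j=6 picked index 3: u0 ∈ [-17/245, 8/245)
j=7 picked index 6: u0 ∈ [-13/490, 17/490)
j=8 picked index 7: u0 ∈ [-16/245, 19/245)
j=9 picked index 8: u0 ∈ [-11/490, 19/490)
intersection: [0, 3/98)

0 3/98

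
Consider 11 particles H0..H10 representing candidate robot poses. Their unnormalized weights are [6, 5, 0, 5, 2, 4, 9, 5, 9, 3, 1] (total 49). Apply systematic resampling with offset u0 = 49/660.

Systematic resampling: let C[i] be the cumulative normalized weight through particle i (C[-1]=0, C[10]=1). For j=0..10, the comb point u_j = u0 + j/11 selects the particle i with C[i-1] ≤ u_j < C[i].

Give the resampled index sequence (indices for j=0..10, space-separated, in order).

0 1 3 4 5 6 6 7 8 8 10

C = [6/49, 11/49, 11/49, 16/49, 18/49, 22/49, 31/49, 36/49, 45/49, 48/49, 1]
j=0: u_0=49/660 ∈ [0, 6/49) → index 0
j=1: u_1=109/660 ∈ [6/49, 11/49) → index 1
j=2: u_2=169/660 ∈ [11/49, 16/49) → index 3
j=3: u_3=229/660 ∈ [16/49, 18/49) → index 4
j=4: u_4=289/660 ∈ [18/49, 22/49) → index 5
j=5: u_5=349/660 ∈ [22/49, 31/49) → index 6
j=6: u_6=409/660 ∈ [22/49, 31/49) → index 6
j=7: u_7=469/660 ∈ [31/49, 36/49) → index 7
j=8: u_8=529/660 ∈ [36/49, 45/49) → index 8
j=9: u_9=589/660 ∈ [36/49, 45/49) → index 8
j=10: u_10=59/60 ∈ [48/49, 1) → index 10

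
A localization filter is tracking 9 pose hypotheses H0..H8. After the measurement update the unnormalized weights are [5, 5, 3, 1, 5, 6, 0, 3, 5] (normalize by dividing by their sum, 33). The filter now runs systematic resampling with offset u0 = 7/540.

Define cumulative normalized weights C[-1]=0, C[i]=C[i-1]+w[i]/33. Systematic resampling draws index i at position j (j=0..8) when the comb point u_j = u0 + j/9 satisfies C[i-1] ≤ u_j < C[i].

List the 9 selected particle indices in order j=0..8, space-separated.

C = [5/33, 10/33, 13/33, 14/33, 19/33, 25/33, 25/33, 28/33, 1]
j=0: u_0=7/540 ∈ [0, 5/33) → index 0
j=1: u_1=67/540 ∈ [0, 5/33) → index 0
j=2: u_2=127/540 ∈ [5/33, 10/33) → index 1
j=3: u_3=187/540 ∈ [10/33, 13/33) → index 2
j=4: u_4=247/540 ∈ [14/33, 19/33) → index 4
j=5: u_5=307/540 ∈ [14/33, 19/33) → index 4
j=6: u_6=367/540 ∈ [19/33, 25/33) → index 5
j=7: u_7=427/540 ∈ [25/33, 28/33) → index 7
j=8: u_8=487/540 ∈ [28/33, 1) → index 8

0 0 1 2 4 4 5 7 8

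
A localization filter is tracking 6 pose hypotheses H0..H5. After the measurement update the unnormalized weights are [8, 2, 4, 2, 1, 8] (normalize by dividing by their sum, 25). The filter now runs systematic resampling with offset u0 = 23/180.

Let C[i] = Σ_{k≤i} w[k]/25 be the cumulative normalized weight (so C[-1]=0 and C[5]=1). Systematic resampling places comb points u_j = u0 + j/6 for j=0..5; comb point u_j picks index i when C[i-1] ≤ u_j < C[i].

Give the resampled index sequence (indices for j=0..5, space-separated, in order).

0 0 2 3 5 5

C = [8/25, 2/5, 14/25, 16/25, 17/25, 1]
j=0: u_0=23/180 ∈ [0, 8/25) → index 0
j=1: u_1=53/180 ∈ [0, 8/25) → index 0
j=2: u_2=83/180 ∈ [2/5, 14/25) → index 2
j=3: u_3=113/180 ∈ [14/25, 16/25) → index 3
j=4: u_4=143/180 ∈ [17/25, 1) → index 5
j=5: u_5=173/180 ∈ [17/25, 1) → index 5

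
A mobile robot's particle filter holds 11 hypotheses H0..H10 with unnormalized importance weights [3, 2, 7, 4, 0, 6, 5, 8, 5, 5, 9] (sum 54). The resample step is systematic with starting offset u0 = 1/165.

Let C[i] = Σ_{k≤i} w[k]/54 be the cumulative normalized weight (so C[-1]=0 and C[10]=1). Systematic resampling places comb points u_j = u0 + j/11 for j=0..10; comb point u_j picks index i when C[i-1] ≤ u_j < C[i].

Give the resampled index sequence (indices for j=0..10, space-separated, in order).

0 2 2 3 5 6 7 7 8 9 10

C = [1/18, 5/54, 2/9, 8/27, 8/27, 11/27, 1/2, 35/54, 20/27, 5/6, 1]
j=0: u_0=1/165 ∈ [0, 1/18) → index 0
j=1: u_1=16/165 ∈ [5/54, 2/9) → index 2
j=2: u_2=31/165 ∈ [5/54, 2/9) → index 2
j=3: u_3=46/165 ∈ [2/9, 8/27) → index 3
j=4: u_4=61/165 ∈ [8/27, 11/27) → index 5
j=5: u_5=76/165 ∈ [11/27, 1/2) → index 6
j=6: u_6=91/165 ∈ [1/2, 35/54) → index 7
j=7: u_7=106/165 ∈ [1/2, 35/54) → index 7
j=8: u_8=11/15 ∈ [35/54, 20/27) → index 8
j=9: u_9=136/165 ∈ [20/27, 5/6) → index 9
j=10: u_10=151/165 ∈ [5/6, 1) → index 10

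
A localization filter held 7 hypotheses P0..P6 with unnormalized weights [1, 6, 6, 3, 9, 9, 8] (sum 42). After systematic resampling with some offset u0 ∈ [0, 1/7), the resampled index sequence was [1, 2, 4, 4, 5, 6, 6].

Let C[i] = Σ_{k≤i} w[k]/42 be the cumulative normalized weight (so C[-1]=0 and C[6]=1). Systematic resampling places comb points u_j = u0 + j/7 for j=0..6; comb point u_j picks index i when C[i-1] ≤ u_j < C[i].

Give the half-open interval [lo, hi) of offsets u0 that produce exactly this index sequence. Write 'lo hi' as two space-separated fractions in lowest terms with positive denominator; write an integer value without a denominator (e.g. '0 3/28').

2/21 1/7

C = [1/42, 1/6, 13/42, 8/21, 25/42, 17/21, 1]
j=0 picked index 1: u0 ∈ [1/42, 1/6)
j=1 picked index 2: u0 ∈ [1/42, 1/6)
j=2 picked index 4: u0 ∈ [2/21, 13/42)
j=3 picked index 4: u0 ∈ [-1/21, 1/6)
j=4 picked index 5: u0 ∈ [1/42, 5/21)
j=5 picked index 6: u0 ∈ [2/21, 2/7)
j=6 picked index 6: u0 ∈ [-1/21, 1/7)
intersection: [2/21, 1/7)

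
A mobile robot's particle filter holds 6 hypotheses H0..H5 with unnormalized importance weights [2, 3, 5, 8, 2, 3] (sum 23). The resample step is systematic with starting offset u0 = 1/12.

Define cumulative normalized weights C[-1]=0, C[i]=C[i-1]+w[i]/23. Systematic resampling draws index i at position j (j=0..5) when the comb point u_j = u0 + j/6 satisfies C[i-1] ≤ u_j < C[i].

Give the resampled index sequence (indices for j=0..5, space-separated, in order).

C = [2/23, 5/23, 10/23, 18/23, 20/23, 1]
j=0: u_0=1/12 ∈ [0, 2/23) → index 0
j=1: u_1=1/4 ∈ [5/23, 10/23) → index 2
j=2: u_2=5/12 ∈ [5/23, 10/23) → index 2
j=3: u_3=7/12 ∈ [10/23, 18/23) → index 3
j=4: u_4=3/4 ∈ [10/23, 18/23) → index 3
j=5: u_5=11/12 ∈ [20/23, 1) → index 5

0 2 2 3 3 5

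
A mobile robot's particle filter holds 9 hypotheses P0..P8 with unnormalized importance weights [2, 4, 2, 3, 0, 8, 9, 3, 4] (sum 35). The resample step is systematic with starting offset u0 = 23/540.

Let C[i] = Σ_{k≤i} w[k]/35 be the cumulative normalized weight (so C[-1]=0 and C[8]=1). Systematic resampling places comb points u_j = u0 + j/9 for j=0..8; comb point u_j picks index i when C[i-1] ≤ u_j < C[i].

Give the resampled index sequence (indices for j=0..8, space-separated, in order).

0 1 3 5 5 6 6 7 8

C = [2/35, 6/35, 8/35, 11/35, 11/35, 19/35, 4/5, 31/35, 1]
j=0: u_0=23/540 ∈ [0, 2/35) → index 0
j=1: u_1=83/540 ∈ [2/35, 6/35) → index 1
j=2: u_2=143/540 ∈ [8/35, 11/35) → index 3
j=3: u_3=203/540 ∈ [11/35, 19/35) → index 5
j=4: u_4=263/540 ∈ [11/35, 19/35) → index 5
j=5: u_5=323/540 ∈ [19/35, 4/5) → index 6
j=6: u_6=383/540 ∈ [19/35, 4/5) → index 6
j=7: u_7=443/540 ∈ [4/5, 31/35) → index 7
j=8: u_8=503/540 ∈ [31/35, 1) → index 8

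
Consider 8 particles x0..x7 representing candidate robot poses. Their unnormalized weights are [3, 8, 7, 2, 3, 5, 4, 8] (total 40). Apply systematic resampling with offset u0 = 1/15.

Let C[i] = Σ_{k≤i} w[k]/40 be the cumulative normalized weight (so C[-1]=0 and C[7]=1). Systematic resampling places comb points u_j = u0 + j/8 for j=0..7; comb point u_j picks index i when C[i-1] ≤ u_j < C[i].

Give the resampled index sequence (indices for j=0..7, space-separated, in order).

C = [3/40, 11/40, 9/20, 1/2, 23/40, 7/10, 4/5, 1]
j=0: u_0=1/15 ∈ [0, 3/40) → index 0
j=1: u_1=23/120 ∈ [3/40, 11/40) → index 1
j=2: u_2=19/60 ∈ [11/40, 9/20) → index 2
j=3: u_3=53/120 ∈ [11/40, 9/20) → index 2
j=4: u_4=17/30 ∈ [1/2, 23/40) → index 4
j=5: u_5=83/120 ∈ [23/40, 7/10) → index 5
j=6: u_6=49/60 ∈ [4/5, 1) → index 7
j=7: u_7=113/120 ∈ [4/5, 1) → index 7

0 1 2 2 4 5 7 7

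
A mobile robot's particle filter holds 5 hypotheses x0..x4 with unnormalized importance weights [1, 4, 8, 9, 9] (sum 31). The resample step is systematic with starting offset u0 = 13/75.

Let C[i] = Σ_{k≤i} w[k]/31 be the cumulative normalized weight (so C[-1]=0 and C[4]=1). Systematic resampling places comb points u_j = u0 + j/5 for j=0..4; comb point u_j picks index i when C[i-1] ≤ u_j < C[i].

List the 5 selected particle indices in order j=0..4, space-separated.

2 2 3 4 4

C = [1/31, 5/31, 13/31, 22/31, 1]
j=0: u_0=13/75 ∈ [5/31, 13/31) → index 2
j=1: u_1=28/75 ∈ [5/31, 13/31) → index 2
j=2: u_2=43/75 ∈ [13/31, 22/31) → index 3
j=3: u_3=58/75 ∈ [22/31, 1) → index 4
j=4: u_4=73/75 ∈ [22/31, 1) → index 4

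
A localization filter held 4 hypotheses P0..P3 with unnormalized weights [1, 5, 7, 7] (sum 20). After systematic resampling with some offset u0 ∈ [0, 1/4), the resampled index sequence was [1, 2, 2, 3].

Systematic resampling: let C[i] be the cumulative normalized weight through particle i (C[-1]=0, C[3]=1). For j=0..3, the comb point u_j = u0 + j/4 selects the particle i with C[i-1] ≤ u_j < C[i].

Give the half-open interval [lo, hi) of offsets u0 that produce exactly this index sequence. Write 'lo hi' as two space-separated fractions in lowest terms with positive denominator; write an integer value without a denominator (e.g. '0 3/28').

1/20 3/20

C = [1/20, 3/10, 13/20, 1]
j=0 picked index 1: u0 ∈ [1/20, 3/10)
j=1 picked index 2: u0 ∈ [1/20, 2/5)
j=2 picked index 2: u0 ∈ [-1/5, 3/20)
j=3 picked index 3: u0 ∈ [-1/10, 1/4)
intersection: [1/20, 3/20)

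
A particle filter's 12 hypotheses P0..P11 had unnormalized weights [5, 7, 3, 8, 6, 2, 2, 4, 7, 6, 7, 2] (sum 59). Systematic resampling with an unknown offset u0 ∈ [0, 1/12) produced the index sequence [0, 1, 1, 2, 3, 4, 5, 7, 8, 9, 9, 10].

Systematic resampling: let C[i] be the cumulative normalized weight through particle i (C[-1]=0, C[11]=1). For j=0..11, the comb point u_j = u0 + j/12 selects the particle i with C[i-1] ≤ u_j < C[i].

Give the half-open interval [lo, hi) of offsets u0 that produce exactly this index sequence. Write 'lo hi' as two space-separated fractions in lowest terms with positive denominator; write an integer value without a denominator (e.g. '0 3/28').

1/708 1/236

C = [5/59, 12/59, 15/59, 23/59, 29/59, 31/59, 33/59, 37/59, 44/59, 50/59, 57/59, 1]
j=0 picked index 0: u0 ∈ [0, 5/59)
j=1 picked index 1: u0 ∈ [1/708, 85/708)
j=2 picked index 1: u0 ∈ [-29/354, 13/354)
j=3 picked index 2: u0 ∈ [-11/236, 1/236)
j=4 picked index 3: u0 ∈ [-14/177, 10/177)
j=5 picked index 4: u0 ∈ [-19/708, 53/708)
j=6 picked index 5: u0 ∈ [-1/118, 3/118)
j=7 picked index 7: u0 ∈ [-17/708, 31/708)
j=8 picked index 8: u0 ∈ [-7/177, 14/177)
j=9 picked index 9: u0 ∈ [-1/236, 23/236)
j=10 picked index 9: u0 ∈ [-31/354, 5/354)
j=11 picked index 10: u0 ∈ [-49/708, 35/708)
intersection: [1/708, 1/236)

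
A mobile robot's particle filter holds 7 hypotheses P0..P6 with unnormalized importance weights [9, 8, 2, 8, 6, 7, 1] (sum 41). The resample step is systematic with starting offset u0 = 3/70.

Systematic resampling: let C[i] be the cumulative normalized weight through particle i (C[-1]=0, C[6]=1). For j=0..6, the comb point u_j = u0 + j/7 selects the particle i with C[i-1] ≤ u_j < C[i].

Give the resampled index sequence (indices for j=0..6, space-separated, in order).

C = [9/41, 17/41, 19/41, 27/41, 33/41, 40/41, 1]
j=0: u_0=3/70 ∈ [0, 9/41) → index 0
j=1: u_1=13/70 ∈ [0, 9/41) → index 0
j=2: u_2=23/70 ∈ [9/41, 17/41) → index 1
j=3: u_3=33/70 ∈ [19/41, 27/41) → index 3
j=4: u_4=43/70 ∈ [19/41, 27/41) → index 3
j=5: u_5=53/70 ∈ [27/41, 33/41) → index 4
j=6: u_6=9/10 ∈ [33/41, 40/41) → index 5

0 0 1 3 3 4 5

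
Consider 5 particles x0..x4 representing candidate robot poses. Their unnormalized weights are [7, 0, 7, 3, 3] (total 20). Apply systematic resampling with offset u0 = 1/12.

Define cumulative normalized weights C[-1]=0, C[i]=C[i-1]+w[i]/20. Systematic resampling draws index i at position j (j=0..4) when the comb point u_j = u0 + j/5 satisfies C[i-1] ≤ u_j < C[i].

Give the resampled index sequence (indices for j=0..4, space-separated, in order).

C = [7/20, 7/20, 7/10, 17/20, 1]
j=0: u_0=1/12 ∈ [0, 7/20) → index 0
j=1: u_1=17/60 ∈ [0, 7/20) → index 0
j=2: u_2=29/60 ∈ [7/20, 7/10) → index 2
j=3: u_3=41/60 ∈ [7/20, 7/10) → index 2
j=4: u_4=53/60 ∈ [17/20, 1) → index 4

0 0 2 2 4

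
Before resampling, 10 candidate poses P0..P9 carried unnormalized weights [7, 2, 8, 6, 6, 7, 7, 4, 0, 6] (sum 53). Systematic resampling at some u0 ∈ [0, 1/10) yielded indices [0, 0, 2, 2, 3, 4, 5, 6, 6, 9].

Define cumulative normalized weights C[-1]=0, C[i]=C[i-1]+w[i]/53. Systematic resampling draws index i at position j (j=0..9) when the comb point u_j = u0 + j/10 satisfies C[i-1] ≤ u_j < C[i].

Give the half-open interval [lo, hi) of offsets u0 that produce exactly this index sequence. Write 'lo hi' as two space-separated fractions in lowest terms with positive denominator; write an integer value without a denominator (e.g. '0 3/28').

C = [7/53, 9/53, 17/53, 23/53, 29/53, 36/53, 43/53, 47/53, 47/53, 1]
j=0 picked index 0: u0 ∈ [0, 7/53)
j=1 picked index 0: u0 ∈ [-1/10, 17/530)
j=2 picked index 2: u0 ∈ [-8/265, 32/265)
j=3 picked index 2: u0 ∈ [-69/530, 11/530)
j=4 picked index 3: u0 ∈ [-21/265, 9/265)
j=5 picked index 4: u0 ∈ [-7/106, 5/106)
j=6 picked index 5: u0 ∈ [-14/265, 21/265)
j=7 picked index 6: u0 ∈ [-11/530, 59/530)
j=8 picked index 6: u0 ∈ [-32/265, 3/265)
j=9 picked index 9: u0 ∈ [-7/530, 1/10)
intersection: [0, 3/265)

0 3/265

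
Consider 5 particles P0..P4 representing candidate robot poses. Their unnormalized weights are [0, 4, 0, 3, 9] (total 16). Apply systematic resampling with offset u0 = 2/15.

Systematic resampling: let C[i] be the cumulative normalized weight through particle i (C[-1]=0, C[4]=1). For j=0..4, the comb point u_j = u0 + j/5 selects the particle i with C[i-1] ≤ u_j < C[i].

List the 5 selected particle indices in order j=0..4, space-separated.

C = [0, 1/4, 1/4, 7/16, 1]
j=0: u_0=2/15 ∈ [0, 1/4) → index 1
j=1: u_1=1/3 ∈ [1/4, 7/16) → index 3
j=2: u_2=8/15 ∈ [7/16, 1) → index 4
j=3: u_3=11/15 ∈ [7/16, 1) → index 4
j=4: u_4=14/15 ∈ [7/16, 1) → index 4

1 3 4 4 4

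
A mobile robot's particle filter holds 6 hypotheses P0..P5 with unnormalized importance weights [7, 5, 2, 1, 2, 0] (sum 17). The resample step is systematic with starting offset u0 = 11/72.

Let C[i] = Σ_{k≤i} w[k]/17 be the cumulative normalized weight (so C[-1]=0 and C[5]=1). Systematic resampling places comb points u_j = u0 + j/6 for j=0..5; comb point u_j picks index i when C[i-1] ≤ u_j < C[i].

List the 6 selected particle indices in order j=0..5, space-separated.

0 0 1 1 2 4

C = [7/17, 12/17, 14/17, 15/17, 1, 1]
j=0: u_0=11/72 ∈ [0, 7/17) → index 0
j=1: u_1=23/72 ∈ [0, 7/17) → index 0
j=2: u_2=35/72 ∈ [7/17, 12/17) → index 1
j=3: u_3=47/72 ∈ [7/17, 12/17) → index 1
j=4: u_4=59/72 ∈ [12/17, 14/17) → index 2
j=5: u_5=71/72 ∈ [15/17, 1) → index 4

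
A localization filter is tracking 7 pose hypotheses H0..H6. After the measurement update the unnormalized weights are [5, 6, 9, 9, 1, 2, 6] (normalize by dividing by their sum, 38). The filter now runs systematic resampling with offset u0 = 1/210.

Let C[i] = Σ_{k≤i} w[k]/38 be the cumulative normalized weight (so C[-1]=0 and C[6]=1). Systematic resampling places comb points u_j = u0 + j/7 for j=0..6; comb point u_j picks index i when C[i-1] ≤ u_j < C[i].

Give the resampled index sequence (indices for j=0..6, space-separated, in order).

C = [5/38, 11/38, 10/19, 29/38, 15/19, 16/19, 1]
j=0: u_0=1/210 ∈ [0, 5/38) → index 0
j=1: u_1=31/210 ∈ [5/38, 11/38) → index 1
j=2: u_2=61/210 ∈ [11/38, 10/19) → index 2
j=3: u_3=13/30 ∈ [11/38, 10/19) → index 2
j=4: u_4=121/210 ∈ [10/19, 29/38) → index 3
j=5: u_5=151/210 ∈ [10/19, 29/38) → index 3
j=6: u_6=181/210 ∈ [16/19, 1) → index 6

0 1 2 2 3 3 6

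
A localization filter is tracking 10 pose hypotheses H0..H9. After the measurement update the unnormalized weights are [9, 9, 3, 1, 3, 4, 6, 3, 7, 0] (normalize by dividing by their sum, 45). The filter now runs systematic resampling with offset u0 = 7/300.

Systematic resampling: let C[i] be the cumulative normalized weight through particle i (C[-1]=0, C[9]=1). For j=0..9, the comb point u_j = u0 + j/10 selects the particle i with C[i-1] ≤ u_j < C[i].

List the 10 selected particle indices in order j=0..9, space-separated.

0 0 1 1 2 4 5 6 7 8

C = [1/5, 2/5, 7/15, 22/45, 5/9, 29/45, 7/9, 38/45, 1, 1]
j=0: u_0=7/300 ∈ [0, 1/5) → index 0
j=1: u_1=37/300 ∈ [0, 1/5) → index 0
j=2: u_2=67/300 ∈ [1/5, 2/5) → index 1
j=3: u_3=97/300 ∈ [1/5, 2/5) → index 1
j=4: u_4=127/300 ∈ [2/5, 7/15) → index 2
j=5: u_5=157/300 ∈ [22/45, 5/9) → index 4
j=6: u_6=187/300 ∈ [5/9, 29/45) → index 5
j=7: u_7=217/300 ∈ [29/45, 7/9) → index 6
j=8: u_8=247/300 ∈ [7/9, 38/45) → index 7
j=9: u_9=277/300 ∈ [38/45, 1) → index 8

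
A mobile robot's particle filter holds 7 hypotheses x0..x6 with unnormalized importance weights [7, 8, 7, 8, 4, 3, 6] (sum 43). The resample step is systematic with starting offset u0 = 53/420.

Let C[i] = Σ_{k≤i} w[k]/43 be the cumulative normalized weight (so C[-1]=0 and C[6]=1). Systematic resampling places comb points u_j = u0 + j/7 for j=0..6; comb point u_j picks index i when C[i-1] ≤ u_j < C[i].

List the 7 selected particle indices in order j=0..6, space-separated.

C = [7/43, 15/43, 22/43, 30/43, 34/43, 37/43, 1]
j=0: u_0=53/420 ∈ [0, 7/43) → index 0
j=1: u_1=113/420 ∈ [7/43, 15/43) → index 1
j=2: u_2=173/420 ∈ [15/43, 22/43) → index 2
j=3: u_3=233/420 ∈ [22/43, 30/43) → index 3
j=4: u_4=293/420 ∈ [22/43, 30/43) → index 3
j=5: u_5=353/420 ∈ [34/43, 37/43) → index 5
j=6: u_6=59/60 ∈ [37/43, 1) → index 6

0 1 2 3 3 5 6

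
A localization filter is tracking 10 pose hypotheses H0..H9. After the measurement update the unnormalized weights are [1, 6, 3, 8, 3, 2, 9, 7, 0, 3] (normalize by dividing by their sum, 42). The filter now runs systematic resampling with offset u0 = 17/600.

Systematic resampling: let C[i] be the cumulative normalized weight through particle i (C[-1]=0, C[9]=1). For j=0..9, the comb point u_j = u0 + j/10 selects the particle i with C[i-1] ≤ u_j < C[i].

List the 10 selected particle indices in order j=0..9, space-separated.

1 1 2 3 3 5 6 6 7 7

C = [1/42, 1/6, 5/21, 3/7, 1/2, 23/42, 16/21, 13/14, 13/14, 1]
j=0: u_0=17/600 ∈ [1/42, 1/6) → index 1
j=1: u_1=77/600 ∈ [1/42, 1/6) → index 1
j=2: u_2=137/600 ∈ [1/6, 5/21) → index 2
j=3: u_3=197/600 ∈ [5/21, 3/7) → index 3
j=4: u_4=257/600 ∈ [5/21, 3/7) → index 3
j=5: u_5=317/600 ∈ [1/2, 23/42) → index 5
j=6: u_6=377/600 ∈ [23/42, 16/21) → index 6
j=7: u_7=437/600 ∈ [23/42, 16/21) → index 6
j=8: u_8=497/600 ∈ [16/21, 13/14) → index 7
j=9: u_9=557/600 ∈ [16/21, 13/14) → index 7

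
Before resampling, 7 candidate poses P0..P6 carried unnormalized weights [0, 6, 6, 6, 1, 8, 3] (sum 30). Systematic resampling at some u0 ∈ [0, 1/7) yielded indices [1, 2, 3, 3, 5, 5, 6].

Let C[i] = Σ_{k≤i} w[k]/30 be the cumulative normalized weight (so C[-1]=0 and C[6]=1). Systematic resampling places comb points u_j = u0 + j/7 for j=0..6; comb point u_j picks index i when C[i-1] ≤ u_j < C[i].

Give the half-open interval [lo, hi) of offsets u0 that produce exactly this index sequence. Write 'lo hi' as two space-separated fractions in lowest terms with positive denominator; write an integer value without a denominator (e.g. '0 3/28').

C = [0, 1/5, 2/5, 3/5, 19/30, 9/10, 1]
j=0 picked index 1: u0 ∈ [0, 1/5)
j=1 picked index 2: u0 ∈ [2/35, 9/35)
j=2 picked index 3: u0 ∈ [4/35, 11/35)
j=3 picked index 3: u0 ∈ [-1/35, 6/35)
j=4 picked index 5: u0 ∈ [13/210, 23/70)
j=5 picked index 5: u0 ∈ [-17/210, 13/70)
j=6 picked index 6: u0 ∈ [3/70, 1/7)
intersection: [4/35, 1/7)

4/35 1/7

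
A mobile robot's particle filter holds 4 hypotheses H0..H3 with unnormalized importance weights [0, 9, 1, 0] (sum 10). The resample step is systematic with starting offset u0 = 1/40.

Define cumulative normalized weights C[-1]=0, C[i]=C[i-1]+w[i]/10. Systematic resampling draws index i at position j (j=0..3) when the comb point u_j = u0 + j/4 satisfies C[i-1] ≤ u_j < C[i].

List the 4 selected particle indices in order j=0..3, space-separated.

C = [0, 9/10, 1, 1]
j=0: u_0=1/40 ∈ [0, 9/10) → index 1
j=1: u_1=11/40 ∈ [0, 9/10) → index 1
j=2: u_2=21/40 ∈ [0, 9/10) → index 1
j=3: u_3=31/40 ∈ [0, 9/10) → index 1

1 1 1 1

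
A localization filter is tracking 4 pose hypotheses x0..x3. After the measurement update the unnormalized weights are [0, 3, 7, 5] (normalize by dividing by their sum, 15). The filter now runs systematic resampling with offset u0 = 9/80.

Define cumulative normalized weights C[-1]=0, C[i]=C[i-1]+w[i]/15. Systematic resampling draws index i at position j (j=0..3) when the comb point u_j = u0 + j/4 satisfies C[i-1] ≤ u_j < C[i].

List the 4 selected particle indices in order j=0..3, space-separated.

1 2 2 3

C = [0, 1/5, 2/3, 1]
j=0: u_0=9/80 ∈ [0, 1/5) → index 1
j=1: u_1=29/80 ∈ [1/5, 2/3) → index 2
j=2: u_2=49/80 ∈ [1/5, 2/3) → index 2
j=3: u_3=69/80 ∈ [2/3, 1) → index 3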